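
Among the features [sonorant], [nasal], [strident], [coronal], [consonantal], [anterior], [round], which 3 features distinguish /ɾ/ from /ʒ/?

[sonorant], [strident], [anterior]

/ɾ/ is the alveolar tap and /ʒ/ is the voiced postalveolar fricative. Both are [-nasal], [+coronal], [+consonantal], [-round]. /ɾ/ is [+sonorant] while /ʒ/ is [-sonorant]; /ɾ/ is [-strident] while /ʒ/ is [+strident]; /ɾ/ is [+anterior] while /ʒ/ is [-anterior], so the distinguishing features are [sonorant], [strident], [anterior].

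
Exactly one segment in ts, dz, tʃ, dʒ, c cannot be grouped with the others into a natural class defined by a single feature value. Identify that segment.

c

The remaining segments after removing /c/ share [+delayed release]; /c/ (voiceless palatal stop) is [−delayed release]. For every other candidate removal, the leftover set fails to share any single feature value that the removed segment lacks.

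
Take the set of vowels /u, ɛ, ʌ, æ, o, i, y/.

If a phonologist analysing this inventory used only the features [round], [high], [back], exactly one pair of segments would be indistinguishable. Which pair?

ɛ, æ

/ɛ/ (mid front unrounded lax vowel) and /æ/ (low front unrounded vowel) are both [-round], [-high], [-back], so none of the listed features separates them. (They do differ in [low], which is not among the given features.) Every other pair in the inventory differs on at least one listed feature.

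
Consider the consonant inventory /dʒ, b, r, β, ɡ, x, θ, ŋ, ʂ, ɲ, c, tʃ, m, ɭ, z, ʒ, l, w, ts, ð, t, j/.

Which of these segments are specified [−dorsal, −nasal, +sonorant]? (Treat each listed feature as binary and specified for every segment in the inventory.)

Among the inventory, the [−dorsal] segments are /dʒ, b, r, β, θ, ʂ, tʃ, m, ɭ, z, ʒ, l, ts, ð, t/.
Within that set, [−nasal] gives /dʒ, b, r, β, θ, ʂ, tʃ, ɭ, z, ʒ, l, ts, ð, t/.
Among these, [+sonorant] leaves /r, ɭ, l/.

r, ɭ, l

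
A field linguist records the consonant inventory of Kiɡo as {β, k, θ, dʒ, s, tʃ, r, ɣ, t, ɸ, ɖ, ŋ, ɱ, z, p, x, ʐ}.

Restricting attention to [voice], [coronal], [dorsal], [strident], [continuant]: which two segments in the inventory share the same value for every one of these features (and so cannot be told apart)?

ʐ, z

On the given features, /ʐ/ and /z/ have an identical profile: [+voice], [+coronal], [-dorsal], [+strident], [+continuant]. No other two segments in the inventory coincide on all 5 features. (They do differ in [anterior], which is not among the given features.)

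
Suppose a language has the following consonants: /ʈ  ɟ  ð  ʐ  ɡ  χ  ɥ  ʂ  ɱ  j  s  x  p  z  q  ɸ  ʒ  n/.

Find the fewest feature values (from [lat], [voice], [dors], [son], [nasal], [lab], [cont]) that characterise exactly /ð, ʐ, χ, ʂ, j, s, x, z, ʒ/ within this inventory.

[+cont, -lab]

/ð, ʐ, χ, ʂ, j, s, x, z, ʒ/ are all [+continuant], [-labial], and no other segment in the inventory matches both values. Dropping any one of them over-generates: [-labial] alone would also admit /ʈ, ɟ, ɡ, q, …/; [+continuant] alone would also admit /ɥ, ɸ/. No other single listed feature picks out exactly this set either, so fewer than two features will not do.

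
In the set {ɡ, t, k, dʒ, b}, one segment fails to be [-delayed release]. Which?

dʒ

/k, t, b, ɡ/ are all [-delayed release]; /dʒ/ (voiced postalveolar affricate) is [+delayed release].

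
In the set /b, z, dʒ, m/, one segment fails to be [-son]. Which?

Every segment except /m/ is [-sonorant]. /m/ (bilabial nasal) is [+sonorant], so it is the exception.

m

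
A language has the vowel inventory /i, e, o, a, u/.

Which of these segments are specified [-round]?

The [-round] segments here are /i, e, a/; the remaining /o, u/ are [+round].

i, e, a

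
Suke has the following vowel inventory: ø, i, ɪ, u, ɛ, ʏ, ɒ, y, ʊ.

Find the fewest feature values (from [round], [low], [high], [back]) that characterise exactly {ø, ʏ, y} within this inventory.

/ø, ʏ, y/ are all [−back], [+round], and no other segment in the inventory matches both values. Dropping any one of them over-generates: [+round] alone would also admit /u, ɒ, ʊ/; [−back] alone would also admit /i, ɪ, ɛ/. No other single listed feature picks out exactly this set either, so fewer than two features will not do.

[−back, +round]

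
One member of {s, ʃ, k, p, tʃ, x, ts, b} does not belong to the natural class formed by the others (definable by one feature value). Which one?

b

/s, k, ts, x, p, tʃ, ʃ/ are all [-voice], but /b/ (voiced bilabial stop) is [+voice]. No other single segment can be removed to leave a set sharing one feature value that the removed segment lacks, so /b/ is the odd one out.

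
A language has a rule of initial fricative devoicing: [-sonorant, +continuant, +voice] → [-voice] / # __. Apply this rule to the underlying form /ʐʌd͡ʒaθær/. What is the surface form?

[ʂʌd͡ʒaθær]

/ʐ/ satisfies [-sonorant, +continuant, +voice] and sits in # __. The [-voice] counterpart of the voiced retroflex fricative is /ʂ/. Other segments in /ʐʌd͡ʒaθær/ either fail the structural description or are not in the environment, so the surface form is [ʂʌd͡ʒaθær].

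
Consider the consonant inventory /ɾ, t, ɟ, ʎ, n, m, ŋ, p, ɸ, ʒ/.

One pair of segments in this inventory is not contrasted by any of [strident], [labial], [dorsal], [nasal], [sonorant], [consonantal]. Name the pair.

p, ɸ

/p/ (voiceless bilabial stop) and /ɸ/ (voiceless bilabial fricative) are both [−strident], [+labial], [−dorsal], [−nasal], [−sonorant], [+consonantal], so none of the listed features separates them. (They do differ in [continuant], which is not among the given features.) Every other pair in the inventory differs on at least one listed feature.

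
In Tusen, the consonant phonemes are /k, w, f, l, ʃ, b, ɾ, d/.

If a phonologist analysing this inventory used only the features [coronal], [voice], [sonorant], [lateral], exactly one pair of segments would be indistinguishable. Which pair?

Both /f/ and /k/ are [-coronal], [-voice], [-sonorant], [-lateral]. Since the list omits [continuant], [labial] and [dorsal] — which do distinguish the voiceless labiodental fricative from the voiceless velar stop — this pair collapses; all other pairs remain distinct.

f, k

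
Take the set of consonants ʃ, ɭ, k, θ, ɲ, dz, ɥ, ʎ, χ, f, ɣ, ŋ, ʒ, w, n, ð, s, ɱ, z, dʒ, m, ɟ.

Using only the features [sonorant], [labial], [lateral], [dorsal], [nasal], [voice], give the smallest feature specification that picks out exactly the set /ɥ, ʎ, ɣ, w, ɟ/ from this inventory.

Every target segment is [+voice], [−nasal], [+dorsal]; each remaining inventory member fails at least one of these. Each conjunct is needed — [−nasal, +dorsal] alone would also admit /k, χ/; [+voice, +dorsal] alone would also admit /ɲ, ŋ/; [+voice, −nasal] alone would also admit /ɭ, dz, ʒ, ð, …/ — and no other combination of two listed features has exactly this extension, so three is the minimum.

[+voice, −nasal, +dorsal]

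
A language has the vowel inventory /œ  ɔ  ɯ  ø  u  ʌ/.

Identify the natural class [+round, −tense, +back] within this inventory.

First, the [+round] segments are /œ, ɔ, ø, u/.
Of those, [−tense] gives /œ, ɔ/.
Then [+back] leaves /ɔ/.

ɔ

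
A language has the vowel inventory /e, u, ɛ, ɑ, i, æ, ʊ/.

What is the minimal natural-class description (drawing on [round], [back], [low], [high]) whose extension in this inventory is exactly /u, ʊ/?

[+round]

The target set is precisely the extension of [+round] in this inventory.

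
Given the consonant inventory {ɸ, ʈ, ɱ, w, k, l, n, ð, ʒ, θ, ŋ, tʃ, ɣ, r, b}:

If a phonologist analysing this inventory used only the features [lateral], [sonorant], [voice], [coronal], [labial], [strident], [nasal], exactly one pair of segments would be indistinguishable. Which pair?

θ, ʈ

/θ/ (voiceless dental fricative) and /ʈ/ (voiceless retroflex stop) are both [−lateral], [−sonorant], [−voice], [+coronal], [−labial], [−strident], [−nasal], so none of the listed features separates them. (They do differ in [continuant], [anterior] and [distributed], which are not among the given features.) Every other pair in the inventory differs on at least one listed feature.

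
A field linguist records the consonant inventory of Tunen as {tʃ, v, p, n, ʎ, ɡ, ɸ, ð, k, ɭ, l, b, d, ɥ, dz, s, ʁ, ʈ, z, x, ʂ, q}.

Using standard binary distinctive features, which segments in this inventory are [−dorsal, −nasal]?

tʃ, v, p, ɸ, ð, ɭ, l, b, d, dz, s, ʈ, z, ʂ

The [−dorsal] segments are /tʃ, v, p, n, ɸ, ð, ɭ, l, b, d, dz, s, ʈ, z, ʂ/.
Within that set, [−nasal] leaves /tʃ, v, p, ɸ, ð, ɭ, l, b, d, dz, s, ʈ, z, ʂ/.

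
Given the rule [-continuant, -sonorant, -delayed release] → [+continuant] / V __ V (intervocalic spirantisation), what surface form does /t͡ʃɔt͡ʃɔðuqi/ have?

The only segment in the rule's environment that also matches [-continuant, -sonorant, -delayed release] is /q/. Applying [+continuant] turns the voiceless uvular stop into /χ/ (voiceless uvular fricative), giving [t͡ʃɔt͡ʃɔðuχi].

[t͡ʃɔt͡ʃɔðuχi]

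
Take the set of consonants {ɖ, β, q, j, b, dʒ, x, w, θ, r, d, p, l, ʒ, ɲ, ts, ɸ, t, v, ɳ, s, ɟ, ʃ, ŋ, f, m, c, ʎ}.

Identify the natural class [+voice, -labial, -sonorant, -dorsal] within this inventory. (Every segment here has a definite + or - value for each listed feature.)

The [+voice] segments are /ɖ, β, j, b, dʒ, w, r, d, l, ʒ, ɲ, v, ɳ, ɟ, ŋ, m, ʎ/.
Within that set, [-labial] gives /ɖ, j, dʒ, r, d, l, ʒ, ɲ, ɳ, ɟ, ŋ, ʎ/.
Among these, [-sonorant] gives /ɖ, dʒ, d, ʒ, ɟ/.
Within that set, [-dorsal] leaves /ɖ, dʒ, d, ʒ/.

ɖ, dʒ, d, ʒ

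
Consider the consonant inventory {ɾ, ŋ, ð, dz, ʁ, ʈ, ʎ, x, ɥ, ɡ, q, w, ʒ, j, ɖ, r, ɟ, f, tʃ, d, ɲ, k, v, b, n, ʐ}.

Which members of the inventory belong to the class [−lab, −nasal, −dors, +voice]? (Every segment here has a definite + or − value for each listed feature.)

ɾ, ð, dz, ʒ, ɖ, r, d, ʐ

Eliminate segments failing any feature: /ŋ, ɲ, n/ are [+nasal]; /ʁ, ʎ, x, ɡ, q, j, ɟ, k/ are [+dorsal]; /ʈ, tʃ/ are [−voice]; /ɥ, w, f, v, b/ are [+labial]. The remaining /ɾ, ð, dz, ʒ, ɖ, r, d, ʐ/ satisfy [−labial], [−nasal], [−dorsal], [+voice].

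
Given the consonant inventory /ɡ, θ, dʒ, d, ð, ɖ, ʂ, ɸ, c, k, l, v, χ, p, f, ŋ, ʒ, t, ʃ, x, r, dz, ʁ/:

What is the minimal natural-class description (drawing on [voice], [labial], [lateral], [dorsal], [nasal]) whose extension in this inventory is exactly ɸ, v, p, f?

[+labial]

/ɸ, v, p, f/ are exactly the [+labial] segments in the inventory, so a single feature suffices.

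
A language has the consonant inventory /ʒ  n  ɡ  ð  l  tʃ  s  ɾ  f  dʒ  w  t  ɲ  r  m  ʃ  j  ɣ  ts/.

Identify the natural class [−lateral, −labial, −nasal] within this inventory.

ʒ, ɡ, ð, tʃ, s, ɾ, dʒ, t, r, ʃ, j, ɣ, ts

First, the [−lateral] segments are /ʒ, n, ɡ, ð, tʃ, s, ɾ, f, dʒ, w, t, ɲ, r, m, ʃ, j, ɣ, ts/.
Then [−labial] gives /ʒ, n, ɡ, ð, tʃ, s, ɾ, dʒ, t, ɲ, r, ʃ, j, ɣ, ts/.
Intersecting with [−nasal] leaves /ʒ, ɡ, ð, tʃ, s, ɾ, dʒ, t, r, ʃ, j, ɣ, ts/.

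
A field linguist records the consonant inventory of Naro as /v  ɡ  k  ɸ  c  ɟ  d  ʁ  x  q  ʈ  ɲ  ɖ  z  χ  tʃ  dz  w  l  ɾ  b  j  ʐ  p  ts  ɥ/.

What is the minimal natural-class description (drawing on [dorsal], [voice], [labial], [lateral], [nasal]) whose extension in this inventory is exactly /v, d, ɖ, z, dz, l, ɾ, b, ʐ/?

[+voice, −dorsal]

Every target segment is [+voice], [−dorsal]; each remaining inventory member fails at least one of these. Each conjunct is needed — [−dorsal] alone would also admit /ɸ, ʈ, tʃ, p, …/; [+voice] alone would also admit /ɡ, ɟ, ʁ, ɲ, …/ — and no other single listed feature has exactly this extension, so two is the minimum.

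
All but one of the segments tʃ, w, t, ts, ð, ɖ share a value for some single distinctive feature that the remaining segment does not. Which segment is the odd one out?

w

[round] (equivalently [sonorant], [labial], [coronal], [dorsal]) groups all but one: /ɖ, tʃ, t, ð, ts/ share [-round] while /w/ (labial-velar glide) alone is [+round]. Removing any other segment would not leave a single-feature class that excludes it.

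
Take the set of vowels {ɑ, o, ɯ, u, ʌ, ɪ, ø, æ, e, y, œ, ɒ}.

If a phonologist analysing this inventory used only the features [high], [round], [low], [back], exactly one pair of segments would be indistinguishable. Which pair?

/œ/ (mid front rounded lax vowel) and /ø/ (mid front rounded tense vowel) are both [-high], [+round], [-low], [-back], so none of the listed features separates them. (They do differ in [tense], which is not among the given features.) Every other pair in the inventory differs on at least one listed feature.

œ, ø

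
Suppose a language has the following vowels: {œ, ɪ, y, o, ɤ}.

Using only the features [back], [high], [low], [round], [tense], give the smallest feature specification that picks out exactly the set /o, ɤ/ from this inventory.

Every target segment is [+back] and no other inventory member is, so one feature is enough.

[+back]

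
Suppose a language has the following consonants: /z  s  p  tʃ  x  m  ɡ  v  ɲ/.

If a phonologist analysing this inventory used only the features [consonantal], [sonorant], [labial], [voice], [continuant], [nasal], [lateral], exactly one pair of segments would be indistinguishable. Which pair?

x, s

/x/ (voiceless velar fricative) and /s/ (voiceless alveolar fricative) are both [+consonantal], [-sonorant], [-labial], [-voice], [+continuant], [-nasal], [-lateral], so none of the listed features separates them. (They do differ in [strident], [coronal] and [dorsal], which are not among the given features.) Every other pair in the inventory differs on at least one listed feature.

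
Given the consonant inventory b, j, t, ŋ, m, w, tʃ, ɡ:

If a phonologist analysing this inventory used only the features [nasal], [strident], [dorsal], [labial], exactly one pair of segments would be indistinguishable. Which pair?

j, ɡ

Both /j/ and /ɡ/ are [-nasal], [-strident], [+dorsal], [-labial]. Since the list omits [sonorant], [continuant] and [back] — which do distinguish the palatal glide from the voiced velar stop — this pair collapses; all other pairs remain distinct.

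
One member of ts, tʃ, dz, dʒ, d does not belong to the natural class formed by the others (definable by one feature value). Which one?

d

The remaining segments after removing /d/ share [+delayed release]; /d/ (voiced alveolar stop) is [-delayed release]. For every other candidate removal, the leftover set fails to share any single feature value that the removed segment lacks.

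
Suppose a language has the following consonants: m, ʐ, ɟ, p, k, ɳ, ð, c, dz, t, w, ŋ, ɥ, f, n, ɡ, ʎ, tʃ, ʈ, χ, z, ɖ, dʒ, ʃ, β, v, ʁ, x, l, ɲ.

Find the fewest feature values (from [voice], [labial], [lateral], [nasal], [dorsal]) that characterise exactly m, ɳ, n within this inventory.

/m, ɳ, n/ are all [+nasal], [−dorsal], and no other segment in the inventory matches both values. Dropping any one of them over-generates: [−dorsal] alone would also admit /ʐ, p, ð, dz, …/; [+nasal] alone would also admit /ŋ, ɲ/. No other single listed feature picks out exactly this set either, so fewer than two features will not do.

[+nasal, −dorsal]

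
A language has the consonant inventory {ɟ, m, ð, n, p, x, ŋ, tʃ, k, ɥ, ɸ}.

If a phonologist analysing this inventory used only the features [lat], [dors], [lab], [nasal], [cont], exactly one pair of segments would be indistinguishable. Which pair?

ɟ, k

Both /ɟ/ and /k/ are [−lateral], [+dorsal], [−labial], [−nasal], [−continuant]. Since the list omits [voice] and [back] — which do distinguish the voiced palatal stop from the voiceless velar stop — this pair collapses; all other pairs remain distinct.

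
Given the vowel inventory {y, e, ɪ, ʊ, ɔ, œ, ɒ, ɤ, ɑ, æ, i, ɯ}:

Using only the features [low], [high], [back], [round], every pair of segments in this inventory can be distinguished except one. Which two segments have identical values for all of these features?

ɪ, i

On the given features, /ɪ/ and /i/ have an identical profile: [−low], [+high], [−back], [−round]. No other two segments in the inventory coincide on all 4 features. (They do differ in [tense], which is not among the given features.)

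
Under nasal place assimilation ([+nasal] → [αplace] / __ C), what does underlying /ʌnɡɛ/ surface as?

[ʌŋɡɛ]

The only nasal preceding a consonant is /n/ before /ɡ/. /ɡ/ is [+dorsal], so /n/ → /ŋ/, giving [ʌŋɡɛ].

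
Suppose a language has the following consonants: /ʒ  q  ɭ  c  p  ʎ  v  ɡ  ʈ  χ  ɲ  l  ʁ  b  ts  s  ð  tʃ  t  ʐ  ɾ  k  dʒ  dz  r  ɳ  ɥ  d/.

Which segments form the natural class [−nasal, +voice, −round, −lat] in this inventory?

Checking each segment against [−nasal], [+voice], [−round], [−lateral]: /ʒ/ (voiced postalveolar fricative), /v/ (voiced labiodental fricative), /ɡ/ (voiced velar stop), /ʁ/ (voiced uvular fricative), /b/ (voiced bilabial stop), /ð/ (voiced dental fricative), among others, satisfy every feature; every other segment in the inventory fails at least one.

ʒ, v, ɡ, ʁ, b, ð, ʐ, ɾ, dʒ, dz, r, d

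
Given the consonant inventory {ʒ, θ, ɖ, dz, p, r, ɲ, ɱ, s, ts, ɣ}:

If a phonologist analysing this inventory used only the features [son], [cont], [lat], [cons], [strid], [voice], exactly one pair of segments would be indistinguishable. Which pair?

/ɱ/ (labiodental nasal) and /ɲ/ (palatal nasal) are both [+sonorant], [−continuant], [−lateral], [+consonantal], [−strident], [+voice], so none of the listed features separates them. (They do differ in [labial] and [dorsal], which are not among the given features.) Every other pair in the inventory differs on at least one listed feature.

ɱ, ɲ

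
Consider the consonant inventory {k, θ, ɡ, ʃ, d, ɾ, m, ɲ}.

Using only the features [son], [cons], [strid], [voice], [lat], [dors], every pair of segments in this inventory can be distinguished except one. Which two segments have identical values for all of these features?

ɾ, m

On the given features, /ɾ/ and /m/ have an identical profile: [+sonorant], [+consonantal], [−strident], [+voice], [−lateral], [−dorsal]. No other two segments in the inventory coincide on all 6 features. (They do differ in [nasal], [labial] and [coronal], which are not among the given features.)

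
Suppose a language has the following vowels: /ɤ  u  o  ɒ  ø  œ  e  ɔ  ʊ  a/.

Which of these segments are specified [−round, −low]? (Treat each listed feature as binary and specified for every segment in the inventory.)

The [−round] segments are /ɤ, e, a/.
Then [−low] leaves /ɤ, e/.

ɤ, e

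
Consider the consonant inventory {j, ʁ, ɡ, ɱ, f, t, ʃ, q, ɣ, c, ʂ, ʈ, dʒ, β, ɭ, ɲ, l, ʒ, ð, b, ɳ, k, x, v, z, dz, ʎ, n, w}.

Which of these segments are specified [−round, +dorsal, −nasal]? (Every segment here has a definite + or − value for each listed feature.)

Checking each segment against [−round], [+dorsal], [−nasal]: /j/ (palatal glide), /ʁ/ (voiced uvular fricative), /ɡ/ (voiced velar stop), /q/ (voiceless uvular stop), /ɣ/ (voiced velar fricative), /c/ (voiceless palatal stop), among others, satisfy every feature; every other segment in the inventory fails at least one.

j, ʁ, ɡ, q, ɣ, c, k, x, ʎ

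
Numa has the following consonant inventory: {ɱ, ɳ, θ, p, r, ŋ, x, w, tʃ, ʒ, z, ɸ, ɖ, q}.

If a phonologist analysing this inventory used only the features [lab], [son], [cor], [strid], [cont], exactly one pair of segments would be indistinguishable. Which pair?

z, ʒ

Both /z/ and /ʒ/ are [−labial], [−sonorant], [+coronal], [+strident], [+continuant]. Since the list omits [anterior] and [distributed] — which do distinguish the voiced alveolar fricative from the voiced postalveolar fricative — this pair collapses; all other pairs remain distinct.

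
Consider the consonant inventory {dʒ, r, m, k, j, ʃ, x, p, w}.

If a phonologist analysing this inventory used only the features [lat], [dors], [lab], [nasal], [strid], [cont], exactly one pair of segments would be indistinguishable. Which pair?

j, x

On the given features, /j/ and /x/ have an identical profile: [-lateral], [+dorsal], [-labial], [-nasal], [-strident], [+continuant]. No other two segments in the inventory coincide on all 6 features. (They do differ in [sonorant], [voice] and [back], which are not among the given features.)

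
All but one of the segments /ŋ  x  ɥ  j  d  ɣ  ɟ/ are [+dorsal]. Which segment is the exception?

Every segment except /d/ is [+dorsal]. /d/ (voiced alveolar stop) is [−dorsal], so it is the exception.

d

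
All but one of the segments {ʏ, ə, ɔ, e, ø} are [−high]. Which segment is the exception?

/ʏ/ is the high front rounded lax vowel, which is [+high]; the rest — /ɔ, ø, e, ə/ — are [−high].

ʏ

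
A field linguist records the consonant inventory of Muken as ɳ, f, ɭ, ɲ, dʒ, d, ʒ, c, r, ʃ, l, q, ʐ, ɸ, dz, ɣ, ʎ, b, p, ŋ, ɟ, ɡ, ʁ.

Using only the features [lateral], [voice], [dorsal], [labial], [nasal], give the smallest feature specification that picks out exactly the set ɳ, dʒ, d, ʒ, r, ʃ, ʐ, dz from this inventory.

/ɳ, dʒ, d, ʒ, r, ʃ, ʐ, dz/ are all [−lateral], [−labial], [−dorsal], and no other segment in the inventory matches all three values. Dropping any one of them over-generates: [−labial, −dorsal] alone would also admit /ɭ, l/; [−lateral, −dorsal] alone would also admit /f, ɸ, b, p/; [−lateral, −labial] alone would also admit /ɲ, c, q, ɣ, …/. No other combination of two listed features picks out exactly this set either, so fewer than three features will not do.

[−lateral, −labial, −dorsal]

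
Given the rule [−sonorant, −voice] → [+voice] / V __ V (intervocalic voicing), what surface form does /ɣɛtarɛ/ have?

[ɣɛdarɛ]

The only segment in the rule's environment that also matches [−sonorant, −voice] is /t/. Applying [+voice] turns the voiceless alveolar stop into /d/ (voiced alveolar stop), giving [ɣɛdarɛ].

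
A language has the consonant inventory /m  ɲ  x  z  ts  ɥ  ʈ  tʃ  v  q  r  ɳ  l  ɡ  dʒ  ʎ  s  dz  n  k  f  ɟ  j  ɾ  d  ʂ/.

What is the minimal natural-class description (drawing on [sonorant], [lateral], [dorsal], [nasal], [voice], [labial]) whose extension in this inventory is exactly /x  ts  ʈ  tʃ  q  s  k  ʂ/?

Every target segment is [−voice], [−labial]; each remaining inventory member fails at least one of these. Each conjunct is needed — [−labial] alone would also admit /ɲ, z, r, ɳ, …/; [−voice] alone would also admit /f/ — and no other single listed feature has exactly this extension, so two is the minimum.

[−voice, −labial]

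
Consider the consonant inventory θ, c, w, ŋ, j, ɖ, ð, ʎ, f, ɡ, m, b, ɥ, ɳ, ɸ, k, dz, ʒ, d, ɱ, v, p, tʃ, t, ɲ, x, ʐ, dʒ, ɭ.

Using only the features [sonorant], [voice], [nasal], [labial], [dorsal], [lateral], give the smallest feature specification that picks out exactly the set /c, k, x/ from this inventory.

/c, k, x/ are all [−voice], [+dorsal], and no other segment in the inventory matches both values. Dropping any one of them over-generates: [+dorsal] alone would also admit /w, ŋ, j, ʎ, …/; [−voice] alone would also admit /θ, f, ɸ, p, …/. No other single listed feature picks out exactly this set either, so fewer than two features will not do.

[−voice, +dorsal]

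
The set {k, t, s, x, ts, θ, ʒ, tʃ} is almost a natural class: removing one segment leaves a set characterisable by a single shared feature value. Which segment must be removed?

/k, tʃ, x, ts, t, θ, s/ are all [-voice], but /ʒ/ (voiced postalveolar fricative) is [+voice]. No other single segment can be removed to leave a set sharing one feature value that the removed segment lacks, so /ʒ/ is the odd one out.

ʒ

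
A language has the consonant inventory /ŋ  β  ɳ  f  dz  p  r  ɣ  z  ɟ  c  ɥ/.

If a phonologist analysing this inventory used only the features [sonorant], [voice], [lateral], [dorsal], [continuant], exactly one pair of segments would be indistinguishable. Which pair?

Both /β/ and /z/ are [−sonorant], [+voice], [−lateral], [−dorsal], [+continuant]. Since the list omits [strident], [labial] and [coronal] — which do distinguish the voiced bilabial fricative from the voiced alveolar fricative — this pair collapses; all other pairs remain distinct.

β, z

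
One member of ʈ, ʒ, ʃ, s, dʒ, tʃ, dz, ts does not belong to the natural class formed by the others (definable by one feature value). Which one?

ʈ

[strident] groups all but one: /ʒ, dz, tʃ, dʒ, ts, s, ʃ/ share [+strident] while /ʈ/ (voiceless retroflex stop) alone is [−strident]. Removing any other segment would not leave a single-feature class that excludes it.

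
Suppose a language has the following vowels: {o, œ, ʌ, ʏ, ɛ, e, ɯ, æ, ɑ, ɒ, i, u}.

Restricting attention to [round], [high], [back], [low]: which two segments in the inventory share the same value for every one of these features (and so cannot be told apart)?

ɛ, e

On the given features, /ɛ/ and /e/ have an identical profile: [−round], [−high], [−back], [−low]. No other two segments in the inventory coincide on all 4 features. (They do differ in [tense], which is not among the given features.)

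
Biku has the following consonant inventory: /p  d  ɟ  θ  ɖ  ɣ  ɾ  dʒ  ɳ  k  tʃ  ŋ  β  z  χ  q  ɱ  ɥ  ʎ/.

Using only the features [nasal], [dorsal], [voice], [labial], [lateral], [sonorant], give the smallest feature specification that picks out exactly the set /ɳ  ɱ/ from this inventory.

[+nasal, −dorsal]

Every target segment is [+nasal], [−dorsal]; each remaining inventory member fails at least one of these. Each conjunct is needed — [−dorsal] alone would also admit /p, d, θ, ɖ, …/; [+nasal] alone would also admit /ŋ/ — and no other single listed feature has exactly this extension, so two is the minimum.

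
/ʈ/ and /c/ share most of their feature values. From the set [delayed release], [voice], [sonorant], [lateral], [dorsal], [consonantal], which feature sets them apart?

[dorsal]

The two segments share [−delayed release], [−voice], [−sonorant], [−lateral], [+consonantal]. The only feature from the list on which they differ: /ʈ/ is [−dorsal] while /c/ is [+dorsal].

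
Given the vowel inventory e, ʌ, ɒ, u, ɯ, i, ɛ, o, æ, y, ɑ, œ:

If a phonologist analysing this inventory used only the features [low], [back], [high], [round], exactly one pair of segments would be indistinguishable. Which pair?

Both /ɛ/ and /e/ are [−low], [−back], [−high], [−round]. Since the list omits [tense] — which does distinguish the mid front unrounded lax vowel from the mid front unrounded tense vowel — this pair collapses; all other pairs remain distinct.

ɛ, e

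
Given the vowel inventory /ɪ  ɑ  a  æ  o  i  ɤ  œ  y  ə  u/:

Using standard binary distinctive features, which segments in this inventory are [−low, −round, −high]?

Eliminate segments failing any feature: /ɪ, i/ are [+high]; /ɑ, a, æ/ are [+low]; /o, œ, y, u/ are [+round]. The remaining /ɤ, ə/ satisfy [−low], [−round], [−high].

ɤ, ə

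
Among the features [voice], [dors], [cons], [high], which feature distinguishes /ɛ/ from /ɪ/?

/ɛ/ (mid front unrounded lax vowel) and /ɪ/ (high front unrounded lax vowel) agree on [+voice], [+dorsal], [−consonantal]. They differ on [high] (/ɛ/ [−], /ɪ/ [+]).

[high]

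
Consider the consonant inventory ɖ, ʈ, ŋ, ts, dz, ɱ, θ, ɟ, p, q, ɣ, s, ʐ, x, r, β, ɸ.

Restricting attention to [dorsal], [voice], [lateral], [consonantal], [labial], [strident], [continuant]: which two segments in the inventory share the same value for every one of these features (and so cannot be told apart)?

ŋ, ɟ

Both /ŋ/ and /ɟ/ are [+dorsal], [+voice], [-lateral], [+consonantal], [-labial], [-strident], [-continuant]. Since the list omits [sonorant], [nasal] and [back] — which do distinguish the velar nasal from the voiced palatal stop — this pair collapses; all other pairs remain distinct.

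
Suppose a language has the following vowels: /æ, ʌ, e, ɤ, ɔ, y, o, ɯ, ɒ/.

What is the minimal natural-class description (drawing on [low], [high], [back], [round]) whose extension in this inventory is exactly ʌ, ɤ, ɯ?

/ʌ, ɤ, ɯ/ are all [+back], [−round], and no other segment in the inventory matches both values. Dropping any one of them over-generates: [−round] alone would also admit /æ, e/; [+back] alone would also admit /ɔ, o, ɒ/. No other single listed feature picks out exactly this set either, so fewer than two features will not do.

[+back, −round]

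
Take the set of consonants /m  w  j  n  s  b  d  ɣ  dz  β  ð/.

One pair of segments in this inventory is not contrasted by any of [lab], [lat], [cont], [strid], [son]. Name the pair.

ð, ɣ

Both /ð/ and /ɣ/ are [−labial], [−lateral], [+continuant], [−strident], [−sonorant]. Since the list omits [coronal] and [dorsal] — which do distinguish the voiced dental fricative from the voiced velar fricative — this pair collapses; all other pairs remain distinct.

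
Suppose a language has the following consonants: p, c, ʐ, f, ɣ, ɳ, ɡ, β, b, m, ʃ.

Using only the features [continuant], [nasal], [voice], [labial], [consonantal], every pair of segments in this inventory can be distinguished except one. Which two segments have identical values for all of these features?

On the given features, /ʐ/ and /ɣ/ have an identical profile: [+continuant], [-nasal], [+voice], [-labial], [+consonantal]. No other two segments in the inventory coincide on all 5 features. (They do differ in [strident], [coronal] and [dorsal], which are not among the given features.)

ʐ, ɣ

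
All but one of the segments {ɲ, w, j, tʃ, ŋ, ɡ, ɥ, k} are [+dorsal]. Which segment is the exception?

/j, ŋ, ɲ, w, ɡ, k, ɥ/ are all [+dorsal]; /tʃ/ (voiceless postalveolar affricate) is [−dorsal].

tʃ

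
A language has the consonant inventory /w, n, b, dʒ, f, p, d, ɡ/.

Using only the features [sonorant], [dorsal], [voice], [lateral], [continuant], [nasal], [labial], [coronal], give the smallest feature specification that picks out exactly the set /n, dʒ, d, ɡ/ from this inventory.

[-labial]

/n, dʒ, d, ɡ/ are exactly the [-labial] segments in the inventory, so a single feature suffices.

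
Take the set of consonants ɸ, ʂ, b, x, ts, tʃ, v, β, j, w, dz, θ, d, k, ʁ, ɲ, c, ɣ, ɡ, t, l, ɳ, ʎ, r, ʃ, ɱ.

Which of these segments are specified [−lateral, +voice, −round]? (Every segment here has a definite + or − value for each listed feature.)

The [−lateral] segments are /ɸ, ʂ, b, x, ts, tʃ, v, β, j, w, dz, θ, d, k, ʁ, ɲ, c, ɣ, ɡ, t, ɳ, r, ʃ, ɱ/.
Then [+voice] gives /b, v, β, j, w, dz, d, ʁ, ɲ, ɣ, ɡ, ɳ, r, ɱ/.
Among these, [−round] leaves /b, v, β, j, dz, d, ʁ, ɲ, ɣ, ɡ, ɳ, r, ɱ/.

b, v, β, j, dz, d, ʁ, ɲ, ɣ, ɡ, ɳ, r, ɱ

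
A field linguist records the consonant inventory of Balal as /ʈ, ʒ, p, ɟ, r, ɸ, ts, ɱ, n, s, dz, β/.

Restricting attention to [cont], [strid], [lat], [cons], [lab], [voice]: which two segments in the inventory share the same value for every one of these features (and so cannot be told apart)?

ɟ, n

/ɟ/ (voiced palatal stop) and /n/ (alveolar nasal) are both [-continuant], [-strident], [-lateral], [+consonantal], [-labial], [+voice], so none of the listed features separates them. (They do differ in [sonorant], [nasal] and [dorsal], which are not among the given features.) Every other pair in the inventory differs on at least one listed feature.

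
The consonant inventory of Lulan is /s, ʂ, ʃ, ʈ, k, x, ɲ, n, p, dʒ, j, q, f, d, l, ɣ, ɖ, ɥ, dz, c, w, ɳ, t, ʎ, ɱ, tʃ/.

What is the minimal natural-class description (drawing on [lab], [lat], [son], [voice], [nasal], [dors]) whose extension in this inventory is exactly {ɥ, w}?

The class [+labial], [+dorsal] has exactly /ɥ, w/ as its extension in this inventory. No smaller conjunction from the listed features achieves this: [+dorsal] alone would also admit /k, x, ɲ, j, …/; [+labial] alone would also admit /p, f, ɱ/; and checking the remaining single features turns up none with this extension.

[+lab, +dors]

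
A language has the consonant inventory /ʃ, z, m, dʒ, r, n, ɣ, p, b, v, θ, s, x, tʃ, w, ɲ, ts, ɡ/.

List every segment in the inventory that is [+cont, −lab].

Checking each segment against [+continuant], [−labial]: /ʃ/ (voiceless postalveolar fricative), /z/ (voiced alveolar fricative), /r/ (alveolar trill), /ɣ/ (voiced velar fricative), /θ/ (voiceless dental fricative), /s/ (voiceless alveolar fricative), among others, satisfy every feature; every other segment in the inventory fails at least one.

ʃ, z, r, ɣ, θ, s, x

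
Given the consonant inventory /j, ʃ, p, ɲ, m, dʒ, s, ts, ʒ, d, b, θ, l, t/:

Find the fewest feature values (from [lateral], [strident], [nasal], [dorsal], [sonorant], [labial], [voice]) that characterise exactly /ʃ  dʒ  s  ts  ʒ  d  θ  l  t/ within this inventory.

[−labial, −dorsal]

The class [−labial], [−dorsal] has exactly /ʃ, dʒ, s, ts, ʒ, d, θ, l, t/ as its extension in this inventory. No smaller conjunction from the listed features achieves this: [−dorsal] alone would also admit /p, m, b/; [−labial] alone would also admit /j, ɲ/; and checking the remaining single features turns up none with this extension.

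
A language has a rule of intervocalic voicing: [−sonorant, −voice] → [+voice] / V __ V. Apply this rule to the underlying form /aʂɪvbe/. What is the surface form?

[aʐɪvbe]

Only /ʂ/ occurs between two vowels (/a/ __ /ɪ/) and matches the structural description. It is a voiceless retroflex fricative, so [−sonorant, −voice] holds; changing it to [+voice] with all other features held fixed yields /ʐ/ (voiced retroflex fricative). No other segment meets both the structural description and the environment, so the output is [aʐɪvbe].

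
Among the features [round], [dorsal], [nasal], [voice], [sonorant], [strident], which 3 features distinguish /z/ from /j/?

[sonorant], [strident], [dorsal]

/z/ is the voiced alveolar fricative and /j/ is the palatal glide. Both are [−round], [−nasal], [+voice]. /z/ is [−sonorant] while /j/ is [+sonorant]; /z/ is [+strident] while /j/ is [−strident]; /z/ is [−dorsal] while /j/ is [+dorsal], so the distinguishing features are [sonorant], [strident], [dorsal].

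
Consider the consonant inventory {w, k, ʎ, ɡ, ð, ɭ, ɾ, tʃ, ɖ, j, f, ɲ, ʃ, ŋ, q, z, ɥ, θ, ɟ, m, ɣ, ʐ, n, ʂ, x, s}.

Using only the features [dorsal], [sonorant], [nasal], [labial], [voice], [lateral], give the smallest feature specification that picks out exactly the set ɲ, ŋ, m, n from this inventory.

[+nasal]

Every target segment is [+nasal] and no other inventory member is, so one feature is enough.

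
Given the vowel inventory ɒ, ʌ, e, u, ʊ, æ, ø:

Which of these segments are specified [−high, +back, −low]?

Checking each segment against [−high], [+back], [−low]: /ʌ/ (mid back unrounded lax vowel) satisfies every feature; every other segment in the inventory fails at least one.

ʌ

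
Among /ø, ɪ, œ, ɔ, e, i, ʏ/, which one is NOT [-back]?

Every segment except /ɔ/ is [-back]. /ɔ/ (mid back rounded lax vowel) is [+back], so it is the exception.

ɔ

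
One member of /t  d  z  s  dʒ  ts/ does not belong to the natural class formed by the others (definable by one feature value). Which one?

dʒ

The remaining segments after removing /dʒ/ share [−distributed]; /dʒ/ (voiced postalveolar affricate) is [+distributed]. For every other candidate removal, the leftover set fails to share any single feature value that the removed segment lacks.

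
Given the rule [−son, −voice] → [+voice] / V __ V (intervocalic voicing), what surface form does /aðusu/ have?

Only /s/ occurs between two vowels (/u/ __ /u/) and matches the structural description. It is a voiceless alveolar fricative, so [−son, −voice] holds; changing it to [+voice] with all other features held fixed yields /z/ (voiced alveolar fricative). No other segment meets both the structural description and the environment, so the output is [aðuzu].

[aðuzu]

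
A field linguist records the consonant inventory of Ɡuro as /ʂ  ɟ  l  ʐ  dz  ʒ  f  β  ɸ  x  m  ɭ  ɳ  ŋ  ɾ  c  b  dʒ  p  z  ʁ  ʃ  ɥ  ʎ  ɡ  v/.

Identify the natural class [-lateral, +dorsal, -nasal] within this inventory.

Among the inventory, the [-lateral] segments are /ʂ, ɟ, ʐ, dz, ʒ, f, β, ɸ, x, m, ɳ, ŋ, ɾ, c, b, dʒ, p, z, ʁ, ʃ, ɥ, ɡ, v/.
Among these, [+dorsal] gives /ɟ, x, ŋ, c, ʁ, ɥ, ɡ/.
Among these, [-nasal] leaves /ɟ, x, c, ʁ, ɥ, ɡ/.

ɟ, x, c, ʁ, ɥ, ɡ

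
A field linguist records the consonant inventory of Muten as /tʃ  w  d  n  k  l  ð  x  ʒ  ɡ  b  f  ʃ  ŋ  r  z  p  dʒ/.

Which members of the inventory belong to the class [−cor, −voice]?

k, x, f, p

Eliminate segments failing any feature: /tʃ, d, n, l, ð, ʒ, ʃ, r, z, dʒ/ are [+coronal]; /w, ɡ, b, ŋ/ are [+voice]. The remaining /k, x, f, p/ satisfy [−coronal], [−voice].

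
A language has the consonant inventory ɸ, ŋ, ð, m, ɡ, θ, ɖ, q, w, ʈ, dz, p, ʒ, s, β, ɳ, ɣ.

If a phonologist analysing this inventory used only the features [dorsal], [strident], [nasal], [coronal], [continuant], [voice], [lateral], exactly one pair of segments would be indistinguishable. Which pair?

ɣ, w

On the given features, /ɣ/ and /w/ have an identical profile: [+dorsal], [−strident], [−nasal], [−coronal], [+continuant], [+voice], [−lateral]. No other two segments in the inventory coincide on all 7 features. (They do differ in [sonorant], [labial] and [round], which are not among the given features.)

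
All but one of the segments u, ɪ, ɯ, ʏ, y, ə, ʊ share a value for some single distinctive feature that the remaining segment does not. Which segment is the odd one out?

ə

/ʊ, ɪ, u, ɯ, y, ʏ/ are all [+high], but /ə/ (mid central vowel (schwa)) is [-high]. No other single segment can be removed to leave a set sharing one feature value that the removed segment lacks, so /ə/ is the odd one out.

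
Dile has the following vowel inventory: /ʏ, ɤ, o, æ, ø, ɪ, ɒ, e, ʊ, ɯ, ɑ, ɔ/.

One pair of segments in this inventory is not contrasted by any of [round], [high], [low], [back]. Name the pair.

o, ɔ

On the given features, /o/ and /ɔ/ have an identical profile: [+round], [−high], [−low], [+back]. No other two segments in the inventory coincide on all 4 features. (They do differ in [tense], which is not among the given features.)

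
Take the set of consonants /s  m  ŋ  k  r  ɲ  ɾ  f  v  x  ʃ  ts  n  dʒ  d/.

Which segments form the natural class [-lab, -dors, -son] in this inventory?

s, ʃ, ts, dʒ, d

Eliminate segments failing any feature: /m, f, v/ are [+labial]; /ŋ, k, ɲ, x/ are [+dorsal]; /r, ɾ, n/ are [+sonorant]. The remaining /s, ʃ, ts, dʒ, d/ satisfy [-labial], [-dorsal], [-sonorant].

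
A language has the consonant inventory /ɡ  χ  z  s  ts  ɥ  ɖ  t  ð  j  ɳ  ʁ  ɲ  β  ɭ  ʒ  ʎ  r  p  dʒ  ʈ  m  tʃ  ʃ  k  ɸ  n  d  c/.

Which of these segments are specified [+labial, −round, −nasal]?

β, p, ɸ

First, the [+labial] segments are /ɥ, β, p, m, ɸ/.
Then [−round] gives /β, p, m, ɸ/.
Among these, [−nasal] leaves /β, p, ɸ/.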